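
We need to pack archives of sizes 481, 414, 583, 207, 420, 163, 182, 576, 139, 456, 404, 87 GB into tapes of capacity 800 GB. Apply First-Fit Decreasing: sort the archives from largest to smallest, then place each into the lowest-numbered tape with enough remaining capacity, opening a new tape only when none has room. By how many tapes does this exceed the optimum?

First-Fit Decreasing: [583,207] [576,182] [481,163,139] [456,87] [420] [414] [404] → 7 tapes.
7 archives exceed 400 GB (half the capacity), and no two of those can share a tape, so at least 7 tapes are needed.
So 7 is already optimal.

0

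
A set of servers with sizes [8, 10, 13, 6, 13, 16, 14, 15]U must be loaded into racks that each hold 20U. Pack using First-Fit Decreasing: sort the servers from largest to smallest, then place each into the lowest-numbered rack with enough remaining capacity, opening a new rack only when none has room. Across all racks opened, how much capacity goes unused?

25

Sorted descending: 16, 15, 14, 13, 13, 10, 8, 6.
rack 1: place 16U, 4U left
rack 2: place 15U, 5U left
rack 3: place 14U, 6U left
rack 4: place 13U, 7U left
rack 5: place 13U, 7U left
rack 6: place 10U, 10U left
rack 6: place 8U, 2U left
rack 3: place 6U, 0U left
6 racks × 20U = 120U; used 95U; unused 25U.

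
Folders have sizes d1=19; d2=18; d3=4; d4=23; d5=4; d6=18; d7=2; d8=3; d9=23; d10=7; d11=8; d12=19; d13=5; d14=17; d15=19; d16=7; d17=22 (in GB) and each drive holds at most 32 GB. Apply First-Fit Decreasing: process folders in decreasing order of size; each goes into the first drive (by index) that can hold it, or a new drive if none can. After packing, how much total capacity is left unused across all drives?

Sorted descending: 23, 23, 22, 19, 19, 19, 18, 18, 17, 8, 7, 7, 5, 4, 4, 3, 2.
Put 23 GB in drive 1; 9 GB remain.
Put 23 GB in drive 2; 9 GB remain.
Put 22 GB in drive 3; 10 GB remain.
Put 19 GB in drive 4; 13 GB remain.
Put 19 GB in drive 5; 13 GB remain.
Put 19 GB in drive 6; 13 GB remain.
Put 18 GB in drive 7; 14 GB remain.
Put 18 GB in drive 8; 14 GB remain.
Put 17 GB in drive 9; 15 GB remain.
Put 8 GB in drive 1; 1 GB remain.
Put 7 GB in drive 2; 2 GB remain.
Put 7 GB in drive 3; 3 GB remain.
Put 5 GB in drive 4; 8 GB remain.
Put 4 GB in drive 4; 4 GB remain.
Put 4 GB in drive 4; 0 GB remain.
Put 3 GB in drive 3; 0 GB remain.
Put 2 GB in drive 2; 0 GB remain.
9 drives × 32 GB = 288 GB; used 218 GB; unused 70 GB.

70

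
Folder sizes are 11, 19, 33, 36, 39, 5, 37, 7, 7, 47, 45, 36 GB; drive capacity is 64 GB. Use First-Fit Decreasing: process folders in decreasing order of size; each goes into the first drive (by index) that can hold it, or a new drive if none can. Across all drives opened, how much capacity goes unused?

Sorted descending: 47, 45, 39, 37, 36, 36, 33, 19, 11, 7, 7, 5.
drive 1: place 47 GB, 17 GB left
drive 2: place 45 GB, 19 GB left
drive 3: place 39 GB, 25 GB left
drive 4: place 37 GB, 27 GB left
drive 5: place 36 GB, 28 GB left
drive 6: place 36 GB, 28 GB left
drive 7: place 33 GB, 31 GB left
drive 2: place 19 GB, 0 GB left
drive 1: place 11 GB, 6 GB left
drive 3: place 7 GB, 18 GB left
drive 3: place 7 GB, 11 GB left
drive 1: place 5 GB, 1 GB left
7 drives × 64 GB = 448 GB; used 322 GB; unused 126 GB.

126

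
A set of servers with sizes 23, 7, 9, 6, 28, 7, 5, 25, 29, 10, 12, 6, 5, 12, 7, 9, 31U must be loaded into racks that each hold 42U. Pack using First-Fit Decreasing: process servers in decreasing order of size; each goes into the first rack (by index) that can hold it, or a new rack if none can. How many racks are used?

Sorted descending: 31, 29, 28, 25, 23, 12, 12, 10, 9, 9, 7, 7, 7, 6, 6, 5, 5.
rack 1: place 31U, 11U left
rack 2: place 29U, 13U left
rack 3: place 28U, 14U left
rack 4: place 25U, 17U left
rack 5: place 23U, 19U left
rack 2: place 12U, 1U left
rack 3: place 12U, 2U left
rack 1: place 10U, 1U left
rack 4: place 9U, 8U left
rack 5: place 9U, 10U left
rack 4: place 7U, 1U left
rack 5: place 7U, 3U left
rack 6: place 7U, 35U left
rack 6: place 6U, 29U left
rack 6: place 6U, 23U left
rack 6: place 5U, 18U left
rack 6: place 5U, 13U left

6 racks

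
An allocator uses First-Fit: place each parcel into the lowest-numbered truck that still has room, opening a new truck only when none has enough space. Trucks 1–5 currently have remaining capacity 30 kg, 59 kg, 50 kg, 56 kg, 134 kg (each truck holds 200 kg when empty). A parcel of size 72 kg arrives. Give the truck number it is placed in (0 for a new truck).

Trucks with room: truck 5 (134 kg).
The first with room is truck 5.

5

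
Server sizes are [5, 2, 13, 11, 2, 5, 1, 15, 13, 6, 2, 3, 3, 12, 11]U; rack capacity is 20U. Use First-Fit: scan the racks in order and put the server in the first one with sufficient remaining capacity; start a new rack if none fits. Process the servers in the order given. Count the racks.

rack 1: place 5U, 15U left
rack 1: place 2U, 13U left
rack 1: place 13U, 0U left
rack 2: place 11U, 9U left
rack 2: place 2U, 7U left
rack 2: place 5U, 2U left
rack 2: place 1U, 1U left
rack 3: place 15U, 5U left
rack 4: place 13U, 7U left
rack 4: place 6U, 1U left
rack 3: place 2U, 3U left
rack 3: place 3U, 0U left
rack 5: place 3U, 17U left
rack 5: place 12U, 5U left
rack 6: place 11U, 9U left
Final racks: [5,2,13] [11,2,5,1] [15,2,3] [13,6] [3,12] [11].

6 racks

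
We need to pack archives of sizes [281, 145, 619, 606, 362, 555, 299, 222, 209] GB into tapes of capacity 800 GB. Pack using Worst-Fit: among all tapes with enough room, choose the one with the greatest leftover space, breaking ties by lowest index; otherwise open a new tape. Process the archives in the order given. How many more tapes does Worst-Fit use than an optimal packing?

Worst-Fit: [281,145,362] [619] [606] [555] [299,222,209] → 5 tapes.
Total size 3298 GB; any packing needs at least ⌈3298/800⌉ = 5 tapes.
So 5 is already optimal.

0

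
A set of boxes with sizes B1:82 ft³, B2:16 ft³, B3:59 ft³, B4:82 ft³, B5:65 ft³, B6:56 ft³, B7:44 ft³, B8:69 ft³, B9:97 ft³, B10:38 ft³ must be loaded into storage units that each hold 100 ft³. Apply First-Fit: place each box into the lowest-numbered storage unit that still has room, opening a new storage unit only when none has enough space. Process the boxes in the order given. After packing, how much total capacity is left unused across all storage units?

B1 (82 ft³) → storage unit 1 (remaining 18 ft³)
B2 (16 ft³) → storage unit 1 (remaining 2 ft³)
B3 (59 ft³) → storage unit 2 (remaining 41 ft³)
B4 (82 ft³) → storage unit 3 (remaining 18 ft³)
B5 (65 ft³) → storage unit 4 (remaining 35 ft³)
B6 (56 ft³) → storage unit 5 (remaining 44 ft³)
B7 (44 ft³) → storage unit 5 (remaining 0 ft³)
B8 (69 ft³) → storage unit 6 (remaining 31 ft³)
B9 (97 ft³) → storage unit 7 (remaining 3 ft³)
B10 (38 ft³) → storage unit 2 (remaining 3 ft³)
7 storage units × 100 ft³ = 700 ft³; used 608 ft³; unused 92 ft³.

92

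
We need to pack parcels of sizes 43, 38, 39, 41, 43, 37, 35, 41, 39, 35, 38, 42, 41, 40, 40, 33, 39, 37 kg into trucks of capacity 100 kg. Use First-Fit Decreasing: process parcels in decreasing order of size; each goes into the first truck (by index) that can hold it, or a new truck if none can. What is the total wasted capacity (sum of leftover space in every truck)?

199

Sorted descending: 43, 43, 42, 41, 41, 41, 40, 40, 39, 39, 39, 38, 38, 37, 37, 35, 35, 33.
truck 1: place 43 kg, 57 kg left
truck 1: place 43 kg, 14 kg left
truck 2: place 42 kg, 58 kg left
truck 2: place 41 kg, 17 kg left
truck 3: place 41 kg, 59 kg left
truck 3: place 41 kg, 18 kg left
truck 4: place 40 kg, 60 kg left
truck 4: place 40 kg, 20 kg left
truck 5: place 39 kg, 61 kg left
truck 5: place 39 kg, 22 kg left
truck 6: place 39 kg, 61 kg left
truck 6: place 38 kg, 23 kg left
truck 7: place 38 kg, 62 kg left
truck 7: place 37 kg, 25 kg left
truck 8: place 37 kg, 63 kg left
truck 8: place 35 kg, 28 kg left
truck 9: place 35 kg, 65 kg left
truck 9: place 33 kg, 32 kg left
9 trucks × 100 kg = 900 kg; used 701 kg; unused 199 kg.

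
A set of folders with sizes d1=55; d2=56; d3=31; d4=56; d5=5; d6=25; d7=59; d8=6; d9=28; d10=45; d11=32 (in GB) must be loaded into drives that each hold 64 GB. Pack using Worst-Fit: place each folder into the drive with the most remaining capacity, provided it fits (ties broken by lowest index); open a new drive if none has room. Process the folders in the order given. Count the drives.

d1 (55 GB) → drive 1 (remaining 9 GB)
d2 (56 GB) → drive 2 (remaining 8 GB)
d3 (31 GB) → drive 3 (remaining 33 GB)
d4 (56 GB) → drive 4 (remaining 8 GB)
d5 (5 GB) → drive 3 (remaining 28 GB)
d6 (25 GB) → drive 3 (remaining 3 GB)
d7 (59 GB) → drive 5 (remaining 5 GB)
d8 (6 GB) → drive 1 (remaining 3 GB)
d9 (28 GB) → drive 6 (remaining 36 GB)
d10 (45 GB) → drive 7 (remaining 19 GB)
d11 (32 GB) → drive 6 (remaining 4 GB)
Final drives: [55,6] [56] [31,5,25] [56] [59] [28,32] [45].

7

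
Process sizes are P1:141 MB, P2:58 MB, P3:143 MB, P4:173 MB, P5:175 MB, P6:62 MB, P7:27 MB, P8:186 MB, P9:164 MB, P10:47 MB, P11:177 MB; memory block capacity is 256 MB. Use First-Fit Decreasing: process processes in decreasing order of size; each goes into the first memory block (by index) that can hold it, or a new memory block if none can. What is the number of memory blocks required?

7

Sorted descending: 186, 177, 175, 173, 164, 143, 141, 62, 58, 47, 27.
memory block 1: place 186 MB, 70 MB left
memory block 2: place 177 MB, 79 MB left
memory block 3: place 175 MB, 81 MB left
memory block 4: place 173 MB, 83 MB left
memory block 5: place 164 MB, 92 MB left
memory block 6: place 143 MB, 113 MB left
memory block 7: place 141 MB, 115 MB left
memory block 1: place 62 MB, 8 MB left
memory block 2: place 58 MB, 21 MB left
memory block 3: place 47 MB, 34 MB left
memory block 3: place 27 MB, 7 MB left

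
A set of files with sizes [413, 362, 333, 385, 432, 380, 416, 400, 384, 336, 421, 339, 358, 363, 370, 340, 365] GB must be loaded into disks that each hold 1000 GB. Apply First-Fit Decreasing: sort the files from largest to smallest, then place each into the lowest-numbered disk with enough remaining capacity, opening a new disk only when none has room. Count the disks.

Sorted descending: 432, 421, 416, 413, 400, 385, 384, 380, 370, 365, 363, 362, 358, 340, 339, 336, 333.
disk 1: place 432 GB, 568 GB left
disk 1: place 421 GB, 147 GB left
disk 2: place 416 GB, 584 GB left
disk 2: place 413 GB, 171 GB left
disk 3: place 400 GB, 600 GB left
disk 3: place 385 GB, 215 GB left
disk 4: place 384 GB, 616 GB left
disk 4: place 380 GB, 236 GB left
disk 5: place 370 GB, 630 GB left
disk 5: place 365 GB, 265 GB left
disk 6: place 363 GB, 637 GB left
disk 6: place 362 GB, 275 GB left
disk 7: place 358 GB, 642 GB left
disk 7: place 340 GB, 302 GB left
disk 8: place 339 GB, 661 GB left
disk 8: place 336 GB, 325 GB left
disk 9: place 333 GB, 667 GB left

9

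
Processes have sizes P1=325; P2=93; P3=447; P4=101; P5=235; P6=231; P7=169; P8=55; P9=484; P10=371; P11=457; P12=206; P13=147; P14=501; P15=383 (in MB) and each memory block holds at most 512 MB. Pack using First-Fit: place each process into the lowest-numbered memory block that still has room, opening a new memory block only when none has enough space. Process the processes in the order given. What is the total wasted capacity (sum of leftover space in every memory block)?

915

memory block 1: place P1 (325 MB), 187 MB left
memory block 1: place P2 (93 MB), 94 MB left
memory block 2: place P3 (447 MB), 65 MB left
memory block 3: place P4 (101 MB), 411 MB left
memory block 3: place P5 (235 MB), 176 MB left
memory block 4: place P6 (231 MB), 281 MB left
memory block 3: place P7 (169 MB), 7 MB left
memory block 1: place P8 (55 MB), 39 MB left
memory block 5: place P9 (484 MB), 28 MB left
memory block 6: place P10 (371 MB), 141 MB left
memory block 7: place P11 (457 MB), 55 MB left
memory block 4: place P12 (206 MB), 75 MB left
memory block 8: place P13 (147 MB), 365 MB left
memory block 9: place P14 (501 MB), 11 MB left
memory block 10: place P15 (383 MB), 129 MB left
10 memory blocks × 512 MB = 5120 MB; used 4205 MB; unused 915 MB.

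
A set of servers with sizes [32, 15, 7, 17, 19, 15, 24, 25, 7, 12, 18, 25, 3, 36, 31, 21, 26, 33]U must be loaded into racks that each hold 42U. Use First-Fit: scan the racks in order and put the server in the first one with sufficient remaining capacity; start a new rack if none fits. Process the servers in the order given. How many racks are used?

11

rack 1: place 32U, 10U left
rack 2: place 15U, 27U left
rack 1: place 7U, 3U left
rack 2: place 17U, 10U left
rack 3: place 19U, 23U left
rack 3: place 15U, 8U left
rack 4: place 24U, 18U left
rack 5: place 25U, 17U left
rack 2: place 7U, 3U left
rack 4: place 12U, 6U left
rack 6: place 18U, 24U left
rack 7: place 25U, 17U left
rack 1: place 3U, 0U left
rack 8: place 36U, 6U left
rack 9: place 31U, 11U left
rack 6: place 21U, 3U left
rack 10: place 26U, 16U left
rack 11: place 33U, 9U left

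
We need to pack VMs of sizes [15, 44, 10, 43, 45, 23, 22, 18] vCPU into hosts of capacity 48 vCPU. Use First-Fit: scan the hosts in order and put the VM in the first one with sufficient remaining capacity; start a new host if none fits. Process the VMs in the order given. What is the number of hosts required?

5

host 1: place 15 vCPU, 33 vCPU left
host 2: place 44 vCPU, 4 vCPU left
host 1: place 10 vCPU, 23 vCPU left
host 3: place 43 vCPU, 5 vCPU left
host 4: place 45 vCPU, 3 vCPU left
host 1: place 23 vCPU, 0 vCPU left
host 5: place 22 vCPU, 26 vCPU left
host 5: place 18 vCPU, 8 vCPU left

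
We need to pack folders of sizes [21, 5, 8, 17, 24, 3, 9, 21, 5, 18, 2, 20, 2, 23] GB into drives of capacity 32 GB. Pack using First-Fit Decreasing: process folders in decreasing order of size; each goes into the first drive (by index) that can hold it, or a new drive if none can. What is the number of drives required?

7 drives

Sorted descending: 24, 23, 21, 21, 20, 18, 17, 9, 8, 5, 5, 3, 2, 2.
24 GB → drive 1 (remaining 8 GB)
23 GB → drive 2 (remaining 9 GB)
21 GB → drive 3 (remaining 11 GB)
21 GB → drive 4 (remaining 11 GB)
20 GB → drive 5 (remaining 12 GB)
18 GB → drive 6 (remaining 14 GB)
17 GB → drive 7 (remaining 15 GB)
9 GB → drive 2 (remaining 0 GB)
8 GB → drive 1 (remaining 0 GB)
5 GB → drive 3 (remaining 6 GB)
5 GB → drive 3 (remaining 1 GB)
3 GB → drive 4 (remaining 8 GB)
2 GB → drive 4 (remaining 6 GB)
2 GB → drive 4 (remaining 4 GB)
Final drives: [24,8] [23,9] [21,5,5] [21,3,2,2] [20] [18] [17].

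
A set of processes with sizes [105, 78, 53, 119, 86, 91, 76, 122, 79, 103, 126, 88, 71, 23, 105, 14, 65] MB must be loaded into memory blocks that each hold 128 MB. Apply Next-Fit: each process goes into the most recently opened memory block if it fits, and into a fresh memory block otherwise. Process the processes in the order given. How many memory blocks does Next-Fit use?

15

memory block 1: place 105 MB, 23 MB left
memory block 2: place 78 MB, 50 MB left
memory block 3: place 53 MB, 75 MB left
memory block 4: place 119 MB, 9 MB left
memory block 5: place 86 MB, 42 MB left
memory block 6: place 91 MB, 37 MB left
memory block 7: place 76 MB, 52 MB left
memory block 8: place 122 MB, 6 MB left
memory block 9: place 79 MB, 49 MB left
memory block 10: place 103 MB, 25 MB left
memory block 11: place 126 MB, 2 MB left
memory block 12: place 88 MB, 40 MB left
memory block 13: place 71 MB, 57 MB left
memory block 13: place 23 MB, 34 MB left
memory block 14: place 105 MB, 23 MB left
memory block 14: place 14 MB, 9 MB left
memory block 15: place 65 MB, 63 MB left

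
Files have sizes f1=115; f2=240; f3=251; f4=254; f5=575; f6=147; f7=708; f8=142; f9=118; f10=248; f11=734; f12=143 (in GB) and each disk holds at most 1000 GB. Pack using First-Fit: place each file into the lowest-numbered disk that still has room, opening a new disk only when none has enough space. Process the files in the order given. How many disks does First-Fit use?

Put f1 (115 GB) in disk 1; 885 GB remain.
Put f2 (240 GB) in disk 1; 645 GB remain.
Put f3 (251 GB) in disk 1; 394 GB remain.
Put f4 (254 GB) in disk 1; 140 GB remain.
Put f5 (575 GB) in disk 2; 425 GB remain.
Put f6 (147 GB) in disk 2; 278 GB remain.
Put f7 (708 GB) in disk 3; 292 GB remain.
Put f8 (142 GB) in disk 2; 136 GB remain.
Put f9 (118 GB) in disk 1; 22 GB remain.
Put f10 (248 GB) in disk 3; 44 GB remain.
Put f11 (734 GB) in disk 4; 266 GB remain.
Put f12 (143 GB) in disk 4; 123 GB remain.

4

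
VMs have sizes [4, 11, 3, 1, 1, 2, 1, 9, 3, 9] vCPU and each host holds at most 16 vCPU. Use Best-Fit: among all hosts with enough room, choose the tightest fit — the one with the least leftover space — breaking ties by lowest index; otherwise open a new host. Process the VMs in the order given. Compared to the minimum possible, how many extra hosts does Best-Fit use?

0

Best-Fit: [4,11,1] [3,1,2,1,9] [3,9] → 3 hosts.
Total size 44 vCPU; any packing needs at least ⌈44/16⌉ = 3 hosts.
So 3 is already optimal.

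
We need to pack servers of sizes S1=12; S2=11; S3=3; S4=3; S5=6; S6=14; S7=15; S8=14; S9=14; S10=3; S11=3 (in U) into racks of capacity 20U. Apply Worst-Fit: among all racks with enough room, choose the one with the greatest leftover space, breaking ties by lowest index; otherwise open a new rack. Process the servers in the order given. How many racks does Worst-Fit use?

rack 1: place S1 (12U), 8U left
rack 2: place S2 (11U), 9U left
rack 2: place S3 (3U), 6U left
rack 1: place S4 (3U), 5U left
rack 2: place S5 (6U), 0U left
rack 3: place S6 (14U), 6U left
rack 4: place S7 (15U), 5U left
rack 5: place S8 (14U), 6U left
rack 6: place S9 (14U), 6U left
rack 3: place S10 (3U), 3U left
rack 5: place S11 (3U), 3U left
Final racks: [12,3] [11,3,6] [14,3] [15] [14,3] [14].

6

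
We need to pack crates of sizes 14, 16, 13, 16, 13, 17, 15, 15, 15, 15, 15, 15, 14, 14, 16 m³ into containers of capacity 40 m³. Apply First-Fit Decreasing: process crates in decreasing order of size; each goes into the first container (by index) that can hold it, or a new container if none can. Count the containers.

Sorted descending: 17, 16, 16, 16, 15, 15, 15, 15, 15, 15, 14, 14, 14, 13, 13.
17 m³ → container 1 (remaining 23 m³)
16 m³ → container 1 (remaining 7 m³)
16 m³ → container 2 (remaining 24 m³)
16 m³ → container 2 (remaining 8 m³)
15 m³ → container 3 (remaining 25 m³)
15 m³ → container 3 (remaining 10 m³)
15 m³ → container 4 (remaining 25 m³)
15 m³ → container 4 (remaining 10 m³)
15 m³ → container 5 (remaining 25 m³)
15 m³ → container 5 (remaining 10 m³)
14 m³ → container 6 (remaining 26 m³)
14 m³ → container 6 (remaining 12 m³)
14 m³ → container 7 (remaining 26 m³)
13 m³ → container 7 (remaining 13 m³)
13 m³ → container 7 (remaining 0 m³)
Final containers: [17,16] [16,16] [15,15] [15,15] [15,15] [14,14] [14,13,13].

7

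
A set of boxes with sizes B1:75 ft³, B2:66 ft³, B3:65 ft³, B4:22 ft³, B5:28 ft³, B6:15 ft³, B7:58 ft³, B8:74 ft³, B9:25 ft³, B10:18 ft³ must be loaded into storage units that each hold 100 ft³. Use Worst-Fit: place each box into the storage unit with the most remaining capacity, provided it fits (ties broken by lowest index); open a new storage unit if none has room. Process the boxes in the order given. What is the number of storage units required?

5

Put B1 (75 ft³) in storage unit 1; 25 ft³ remain.
Put B2 (66 ft³) in storage unit 2; 34 ft³ remain.
Put B3 (65 ft³) in storage unit 3; 35 ft³ remain.
Put B4 (22 ft³) in storage unit 3; 13 ft³ remain.
Put B5 (28 ft³) in storage unit 2; 6 ft³ remain.
Put B6 (15 ft³) in storage unit 1; 10 ft³ remain.
Put B7 (58 ft³) in storage unit 4; 42 ft³ remain.
Put B8 (74 ft³) in storage unit 5; 26 ft³ remain.
Put B9 (25 ft³) in storage unit 4; 17 ft³ remain.
Put B10 (18 ft³) in storage unit 5; 8 ft³ remain.
Final storage units: [75,15] [66,28] [65,22] [58,25] [74,18].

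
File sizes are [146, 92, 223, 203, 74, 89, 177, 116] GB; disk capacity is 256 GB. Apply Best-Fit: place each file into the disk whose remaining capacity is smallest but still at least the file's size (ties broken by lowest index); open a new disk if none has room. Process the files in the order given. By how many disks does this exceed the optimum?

Best-Fit: [146,92] [223] [203] [74,89] [177] [116] → 6 disks.
Total size 1120 GB; any packing needs at least ⌈1120/256⌉ = 5 disks.
An optimal packing achieves that bound: [223] [203] [177,74] [146,92] [116,89] → 5 disks.
Excess: 6 − 5 = 1.

1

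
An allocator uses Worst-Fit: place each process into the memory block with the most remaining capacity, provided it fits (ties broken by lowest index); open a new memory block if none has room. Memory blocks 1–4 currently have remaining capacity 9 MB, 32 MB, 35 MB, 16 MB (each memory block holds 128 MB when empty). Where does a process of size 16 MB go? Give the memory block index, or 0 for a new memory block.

3

Memory blocks with room: memory block 2 (32 MB), memory block 3 (35 MB), memory block 4 (16 MB).
Most room is memory block 3 with 35 MB free.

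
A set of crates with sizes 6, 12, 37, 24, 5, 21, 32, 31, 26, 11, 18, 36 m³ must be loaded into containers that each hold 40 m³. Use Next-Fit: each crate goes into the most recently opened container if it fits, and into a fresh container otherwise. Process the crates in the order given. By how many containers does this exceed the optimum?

Next-Fit: [6,12] [37] [24,5] [21] [32] [31] [26,11] [18] [36] → 9 containers.
Total size 259 m³; any packing needs at least ⌈259/40⌉ = 7 containers.
An optimal packing achieves that bound: [37] [36] [32,6] [31,5] [26,12] [24,11] [21,18] → 7 containers.
Excess: 9 − 7 = 2.

2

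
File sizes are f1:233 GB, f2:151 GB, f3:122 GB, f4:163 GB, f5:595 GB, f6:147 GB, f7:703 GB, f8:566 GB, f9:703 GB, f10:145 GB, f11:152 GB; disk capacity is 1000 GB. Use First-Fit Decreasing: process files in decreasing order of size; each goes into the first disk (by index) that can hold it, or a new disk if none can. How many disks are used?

4

Sorted descending: 703, 703, 595, 566, 233, 163, 152, 151, 147, 145, 122.
disk 1: place 703 GB, 297 GB left
disk 2: place 703 GB, 297 GB left
disk 3: place 595 GB, 405 GB left
disk 4: place 566 GB, 434 GB left
disk 1: place 233 GB, 64 GB left
disk 2: place 163 GB, 134 GB left
disk 3: place 152 GB, 253 GB left
disk 3: place 151 GB, 102 GB left
disk 4: place 147 GB, 287 GB left
disk 4: place 145 GB, 142 GB left
disk 2: place 122 GB, 12 GB left
Final disks: [703,233] [703,163,122] [595,152,151] [566,147,145].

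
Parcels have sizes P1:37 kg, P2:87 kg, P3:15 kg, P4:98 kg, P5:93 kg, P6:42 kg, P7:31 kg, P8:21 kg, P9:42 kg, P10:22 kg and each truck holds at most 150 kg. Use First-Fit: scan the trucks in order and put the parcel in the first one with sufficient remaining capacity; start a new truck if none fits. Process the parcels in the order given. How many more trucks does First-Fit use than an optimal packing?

0

First-Fit: [37,87,15] [98,42] [93,31,21] [42,22] → 4 trucks.
Total size 488 kg; any packing needs at least ⌈488/150⌉ = 4 trucks.
So 4 is already optimal.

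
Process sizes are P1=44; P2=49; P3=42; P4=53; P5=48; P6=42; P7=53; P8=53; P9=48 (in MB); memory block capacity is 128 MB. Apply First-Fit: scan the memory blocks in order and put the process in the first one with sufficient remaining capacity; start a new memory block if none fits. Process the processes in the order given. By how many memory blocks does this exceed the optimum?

1

First-Fit: [44,49] [42,53] [48,42] [53,53] [48] → 5 memory blocks.
Total size 432 MB; any packing needs at least ⌈432/128⌉ = 4 memory blocks.
An optimal packing achieves that bound: [53,53] [53,49] [48,48] [44,42,42] → 4 memory blocks.
Excess: 5 − 4 = 1.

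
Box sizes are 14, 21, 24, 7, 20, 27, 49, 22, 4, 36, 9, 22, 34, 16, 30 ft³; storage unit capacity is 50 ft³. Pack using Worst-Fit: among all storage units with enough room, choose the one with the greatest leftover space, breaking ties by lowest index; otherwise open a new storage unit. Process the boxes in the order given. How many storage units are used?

9

storage unit 1: place 14 ft³, 36 ft³ left
storage unit 1: place 21 ft³, 15 ft³ left
storage unit 2: place 24 ft³, 26 ft³ left
storage unit 2: place 7 ft³, 19 ft³ left
storage unit 3: place 20 ft³, 30 ft³ left
storage unit 3: place 27 ft³, 3 ft³ left
storage unit 4: place 49 ft³, 1 ft³ left
storage unit 5: place 22 ft³, 28 ft³ left
storage unit 5: place 4 ft³, 24 ft³ left
storage unit 6: place 36 ft³, 14 ft³ left
storage unit 5: place 9 ft³, 15 ft³ left
storage unit 7: place 22 ft³, 28 ft³ left
storage unit 8: place 34 ft³, 16 ft³ left
storage unit 7: place 16 ft³, 12 ft³ left
storage unit 9: place 30 ft³, 20 ft³ left
Final storage units: [14,21] [24,7] [20,27] [49] [22,4,9] [36] [22,16] [34] [30].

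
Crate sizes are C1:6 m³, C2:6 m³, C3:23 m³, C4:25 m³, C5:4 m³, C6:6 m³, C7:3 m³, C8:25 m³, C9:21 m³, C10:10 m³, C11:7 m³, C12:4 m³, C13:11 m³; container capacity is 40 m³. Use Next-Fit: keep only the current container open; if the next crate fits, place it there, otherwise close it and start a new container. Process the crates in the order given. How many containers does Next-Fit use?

Put C1 (6 m³) in container 1; 34 m³ remain.
Put C2 (6 m³) in container 1; 28 m³ remain.
Put C3 (23 m³) in container 1; 5 m³ remain.
Put C4 (25 m³) in container 2; 15 m³ remain.
Put C5 (4 m³) in container 2; 11 m³ remain.
Put C6 (6 m³) in container 2; 5 m³ remain.
Put C7 (3 m³) in container 2; 2 m³ remain.
Put C8 (25 m³) in container 3; 15 m³ remain.
Put C9 (21 m³) in container 4; 19 m³ remain.
Put C10 (10 m³) in container 4; 9 m³ remain.
Put C11 (7 m³) in container 4; 2 m³ remain.
Put C12 (4 m³) in container 5; 36 m³ remain.
Put C13 (11 m³) in container 5; 25 m³ remain.

5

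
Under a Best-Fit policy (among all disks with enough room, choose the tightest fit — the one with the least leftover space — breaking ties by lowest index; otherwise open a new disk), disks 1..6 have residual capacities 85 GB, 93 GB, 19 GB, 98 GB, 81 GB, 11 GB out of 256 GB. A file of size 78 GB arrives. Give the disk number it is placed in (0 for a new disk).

5

Disks with room: disk 1 (85 GB), disk 2 (93 GB), disk 4 (98 GB), disk 5 (81 GB).
Tightest fit is disk 5 with 81 GB free.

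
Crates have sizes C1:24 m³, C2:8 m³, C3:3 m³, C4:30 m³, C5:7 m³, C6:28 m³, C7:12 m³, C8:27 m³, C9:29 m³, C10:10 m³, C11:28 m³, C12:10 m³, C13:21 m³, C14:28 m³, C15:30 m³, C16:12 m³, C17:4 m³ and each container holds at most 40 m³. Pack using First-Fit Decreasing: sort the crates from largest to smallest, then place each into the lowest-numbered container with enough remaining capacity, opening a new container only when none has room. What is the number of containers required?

Sorted descending: 30, 30, 29, 28, 28, 28, 27, 24, 21, 12, 12, 10, 10, 8, 7, 4, 3.
Put 30 m³ in container 1; 10 m³ remain.
Put 30 m³ in container 2; 10 m³ remain.
Put 29 m³ in container 3; 11 m³ remain.
Put 28 m³ in container 4; 12 m³ remain.
Put 28 m³ in container 5; 12 m³ remain.
Put 28 m³ in container 6; 12 m³ remain.
Put 27 m³ in container 7; 13 m³ remain.
Put 24 m³ in container 8; 16 m³ remain.
Put 21 m³ in container 9; 19 m³ remain.
Put 12 m³ in container 4; 0 m³ remain.
Put 12 m³ in container 5; 0 m³ remain.
Put 10 m³ in container 1; 0 m³ remain.
Put 10 m³ in container 2; 0 m³ remain.
Put 8 m³ in container 3; 3 m³ remain.
Put 7 m³ in container 6; 5 m³ remain.
Put 4 m³ in container 6; 1 m³ remain.
Put 3 m³ in container 3; 0 m³ remain.

9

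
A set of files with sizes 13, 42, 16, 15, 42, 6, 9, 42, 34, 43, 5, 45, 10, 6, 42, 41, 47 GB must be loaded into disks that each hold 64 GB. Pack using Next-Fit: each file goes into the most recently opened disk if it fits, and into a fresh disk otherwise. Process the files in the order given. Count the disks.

10

13 GB → disk 1 (remaining 51 GB)
42 GB → disk 1 (remaining 9 GB)
16 GB → disk 2 (remaining 48 GB)
15 GB → disk 2 (remaining 33 GB)
42 GB → disk 3 (remaining 22 GB)
6 GB → disk 3 (remaining 16 GB)
9 GB → disk 3 (remaining 7 GB)
42 GB → disk 4 (remaining 22 GB)
34 GB → disk 5 (remaining 30 GB)
43 GB → disk 6 (remaining 21 GB)
5 GB → disk 6 (remaining 16 GB)
45 GB → disk 7 (remaining 19 GB)
10 GB → disk 7 (remaining 9 GB)
6 GB → disk 7 (remaining 3 GB)
42 GB → disk 8 (remaining 22 GB)
41 GB → disk 9 (remaining 23 GB)
47 GB → disk 10 (remaining 17 GB)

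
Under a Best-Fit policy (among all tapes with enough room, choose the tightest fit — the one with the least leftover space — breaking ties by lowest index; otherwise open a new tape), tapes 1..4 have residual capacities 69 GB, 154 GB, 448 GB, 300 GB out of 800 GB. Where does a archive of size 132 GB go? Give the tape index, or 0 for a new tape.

Tapes with room: tape 2 (154 GB), tape 3 (448 GB), tape 4 (300 GB).
Tightest fit is tape 2 with 154 GB free.

2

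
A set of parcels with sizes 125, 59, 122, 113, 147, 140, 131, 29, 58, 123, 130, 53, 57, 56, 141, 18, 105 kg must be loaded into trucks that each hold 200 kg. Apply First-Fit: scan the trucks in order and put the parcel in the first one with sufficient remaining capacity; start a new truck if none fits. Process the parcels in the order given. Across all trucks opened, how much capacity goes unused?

125 kg → truck 1 (remaining 75 kg)
59 kg → truck 1 (remaining 16 kg)
122 kg → truck 2 (remaining 78 kg)
113 kg → truck 3 (remaining 87 kg)
147 kg → truck 4 (remaining 53 kg)
140 kg → truck 5 (remaining 60 kg)
131 kg → truck 6 (remaining 69 kg)
29 kg → truck 2 (remaining 49 kg)
58 kg → truck 3 (remaining 29 kg)
123 kg → truck 7 (remaining 77 kg)
130 kg → truck 8 (remaining 70 kg)
53 kg → truck 4 (remaining 0 kg)
57 kg → truck 5 (remaining 3 kg)
56 kg → truck 6 (remaining 13 kg)
141 kg → truck 9 (remaining 59 kg)
18 kg → truck 2 (remaining 31 kg)
105 kg → truck 10 (remaining 95 kg)
10 trucks × 200 kg = 2000 kg; used 1607 kg; unused 393 kg.

393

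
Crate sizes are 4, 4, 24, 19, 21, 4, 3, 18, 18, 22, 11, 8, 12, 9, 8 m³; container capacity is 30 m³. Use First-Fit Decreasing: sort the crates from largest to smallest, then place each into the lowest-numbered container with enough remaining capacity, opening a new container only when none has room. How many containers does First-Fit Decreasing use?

7

Sorted descending: 24, 22, 21, 19, 18, 18, 12, 11, 9, 8, 8, 4, 4, 4, 3.
24 m³ → container 1 (remaining 6 m³)
22 m³ → container 2 (remaining 8 m³)
21 m³ → container 3 (remaining 9 m³)
19 m³ → container 4 (remaining 11 m³)
18 m³ → container 5 (remaining 12 m³)
18 m³ → container 6 (remaining 12 m³)
12 m³ → container 5 (remaining 0 m³)
11 m³ → container 4 (remaining 0 m³)
9 m³ → container 3 (remaining 0 m³)
8 m³ → container 2 (remaining 0 m³)
8 m³ → container 6 (remaining 4 m³)
4 m³ → container 1 (remaining 2 m³)
4 m³ → container 6 (remaining 0 m³)
4 m³ → container 7 (remaining 26 m³)
3 m³ → container 7 (remaining 23 m³)
Final containers: [24,4] [22,8] [21,9] [19,11] [18,12] [18,8,4] [4,3].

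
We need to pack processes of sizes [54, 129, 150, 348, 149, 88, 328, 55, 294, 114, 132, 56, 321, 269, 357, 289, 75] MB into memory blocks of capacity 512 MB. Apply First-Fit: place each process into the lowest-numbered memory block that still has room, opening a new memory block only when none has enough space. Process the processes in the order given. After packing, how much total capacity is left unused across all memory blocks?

888

54 MB → memory block 1 (remaining 458 MB)
129 MB → memory block 1 (remaining 329 MB)
150 MB → memory block 1 (remaining 179 MB)
348 MB → memory block 2 (remaining 164 MB)
149 MB → memory block 1 (remaining 30 MB)
88 MB → memory block 2 (remaining 76 MB)
328 MB → memory block 3 (remaining 184 MB)
55 MB → memory block 2 (remaining 21 MB)
294 MB → memory block 4 (remaining 218 MB)
114 MB → memory block 3 (remaining 70 MB)
132 MB → memory block 4 (remaining 86 MB)
56 MB → memory block 3 (remaining 14 MB)
321 MB → memory block 5 (remaining 191 MB)
269 MB → memory block 6 (remaining 243 MB)
357 MB → memory block 7 (remaining 155 MB)
289 MB → memory block 8 (remaining 223 MB)
75 MB → memory block 4 (remaining 11 MB)
8 memory blocks × 512 MB = 4096 MB; used 3208 MB; unused 888 MB.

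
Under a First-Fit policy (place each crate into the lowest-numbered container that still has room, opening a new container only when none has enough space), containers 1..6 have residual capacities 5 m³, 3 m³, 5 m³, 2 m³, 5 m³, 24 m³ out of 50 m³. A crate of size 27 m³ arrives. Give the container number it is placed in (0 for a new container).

0

No container has ≥ 27 m³ free, so a new container is opened.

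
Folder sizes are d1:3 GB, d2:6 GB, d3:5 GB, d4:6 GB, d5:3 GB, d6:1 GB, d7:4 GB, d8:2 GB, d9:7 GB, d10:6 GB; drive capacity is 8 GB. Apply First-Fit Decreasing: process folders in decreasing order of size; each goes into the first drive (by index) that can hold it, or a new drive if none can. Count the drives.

6 drives

Sorted descending: 7, 6, 6, 6, 5, 4, 3, 3, 2, 1.
drive 1: place 7 GB, 1 GB left
drive 2: place 6 GB, 2 GB left
drive 3: place 6 GB, 2 GB left
drive 4: place 6 GB, 2 GB left
drive 5: place 5 GB, 3 GB left
drive 6: place 4 GB, 4 GB left
drive 5: place 3 GB, 0 GB left
drive 6: place 3 GB, 1 GB left
drive 2: place 2 GB, 0 GB left
drive 1: place 1 GB, 0 GB left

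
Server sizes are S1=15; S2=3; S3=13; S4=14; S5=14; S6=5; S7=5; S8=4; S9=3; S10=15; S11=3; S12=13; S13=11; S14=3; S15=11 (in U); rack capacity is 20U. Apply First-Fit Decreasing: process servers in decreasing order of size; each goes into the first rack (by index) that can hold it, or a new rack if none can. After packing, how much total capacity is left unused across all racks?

28

Sorted descending: 15, 15, 14, 14, 13, 13, 11, 11, 5, 5, 4, 3, 3, 3, 3.
15U → rack 1 (remaining 5U)
15U → rack 2 (remaining 5U)
14U → rack 3 (remaining 6U)
14U → rack 4 (remaining 6U)
13U → rack 5 (remaining 7U)
13U → rack 6 (remaining 7U)
11U → rack 7 (remaining 9U)
11U → rack 8 (remaining 9U)
5U → rack 1 (remaining 0U)
5U → rack 2 (remaining 0U)
4U → rack 3 (remaining 2U)
3U → rack 4 (remaining 3U)
3U → rack 4 (remaining 0U)
3U → rack 5 (remaining 4U)
3U → rack 5 (remaining 1U)
8 racks × 20U = 160U; used 132U; unused 28U.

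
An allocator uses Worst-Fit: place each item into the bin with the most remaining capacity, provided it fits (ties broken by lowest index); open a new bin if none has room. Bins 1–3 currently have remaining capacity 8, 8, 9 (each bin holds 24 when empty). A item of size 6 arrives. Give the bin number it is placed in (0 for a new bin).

3

Bins with room: bin 1 (8), bin 2 (8), bin 3 (9).
Most room is bin 3 with 9 free.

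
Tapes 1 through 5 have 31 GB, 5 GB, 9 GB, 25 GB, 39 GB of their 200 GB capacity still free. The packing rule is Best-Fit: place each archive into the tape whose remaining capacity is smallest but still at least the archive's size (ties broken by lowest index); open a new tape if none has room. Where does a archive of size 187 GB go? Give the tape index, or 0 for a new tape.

No tape has ≥ 187 GB free, so a new tape is opened.

0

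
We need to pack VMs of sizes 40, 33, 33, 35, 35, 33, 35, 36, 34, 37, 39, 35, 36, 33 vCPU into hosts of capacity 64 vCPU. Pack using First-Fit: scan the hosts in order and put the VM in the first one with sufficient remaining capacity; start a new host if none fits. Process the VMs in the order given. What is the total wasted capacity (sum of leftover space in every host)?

402

40 vCPU → host 1 (remaining 24 vCPU)
33 vCPU → host 2 (remaining 31 vCPU)
33 vCPU → host 3 (remaining 31 vCPU)
35 vCPU → host 4 (remaining 29 vCPU)
35 vCPU → host 5 (remaining 29 vCPU)
33 vCPU → host 6 (remaining 31 vCPU)
35 vCPU → host 7 (remaining 29 vCPU)
36 vCPU → host 8 (remaining 28 vCPU)
34 vCPU → host 9 (remaining 30 vCPU)
37 vCPU → host 10 (remaining 27 vCPU)
39 vCPU → host 11 (remaining 25 vCPU)
35 vCPU → host 12 (remaining 29 vCPU)
36 vCPU → host 13 (remaining 28 vCPU)
33 vCPU → host 14 (remaining 31 vCPU)
14 hosts × 64 vCPU = 896 vCPU; used 494 vCPU; unused 402 vCPU.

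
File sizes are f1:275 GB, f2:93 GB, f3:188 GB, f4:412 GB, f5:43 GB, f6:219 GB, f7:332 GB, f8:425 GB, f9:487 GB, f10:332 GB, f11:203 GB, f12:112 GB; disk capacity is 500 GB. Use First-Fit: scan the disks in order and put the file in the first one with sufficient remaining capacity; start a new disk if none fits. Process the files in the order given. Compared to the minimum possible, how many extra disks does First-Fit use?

1

First-Fit: [275,93,43] [188,219] [412] [332,112] [425] [487] [332] [203] → 8 disks.
Total size 3121 GB; any packing needs at least ⌈3121/500⌉ = 7 disks.
An optimal packing achieves that bound: [487] [425,43] [412] [332,112] [332,93] [275,219] [203,188] → 7 disks.
Excess: 8 − 7 = 1.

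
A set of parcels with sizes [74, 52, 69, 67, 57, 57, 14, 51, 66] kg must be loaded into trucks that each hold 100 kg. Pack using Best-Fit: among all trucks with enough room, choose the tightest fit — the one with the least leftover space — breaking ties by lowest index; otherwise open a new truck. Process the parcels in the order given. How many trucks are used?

Put 74 kg in truck 1; 26 kg remain.
Put 52 kg in truck 2; 48 kg remain.
Put 69 kg in truck 3; 31 kg remain.
Put 67 kg in truck 4; 33 kg remain.
Put 57 kg in truck 5; 43 kg remain.
Put 57 kg in truck 6; 43 kg remain.
Put 14 kg in truck 1; 12 kg remain.
Put 51 kg in truck 7; 49 kg remain.
Put 66 kg in truck 8; 34 kg remain.
Final trucks: [74,14] [52] [69] [67] [57] [57] [51] [66].

8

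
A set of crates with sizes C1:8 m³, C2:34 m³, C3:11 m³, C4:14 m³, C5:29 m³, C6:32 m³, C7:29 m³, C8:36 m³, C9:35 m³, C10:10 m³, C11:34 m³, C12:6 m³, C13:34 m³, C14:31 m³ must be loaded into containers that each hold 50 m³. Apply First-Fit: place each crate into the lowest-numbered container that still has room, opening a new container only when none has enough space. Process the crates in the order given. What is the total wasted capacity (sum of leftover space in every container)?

157

container 1: place C1 (8 m³), 42 m³ left
container 1: place C2 (34 m³), 8 m³ left
container 2: place C3 (11 m³), 39 m³ left
container 2: place C4 (14 m³), 25 m³ left
container 3: place C5 (29 m³), 21 m³ left
container 4: place C6 (32 m³), 18 m³ left
container 5: place C7 (29 m³), 21 m³ left
container 6: place C8 (36 m³), 14 m³ left
container 7: place C9 (35 m³), 15 m³ left
container 2: place C10 (10 m³), 15 m³ left
container 8: place C11 (34 m³), 16 m³ left
container 1: place C12 (6 m³), 2 m³ left
container 9: place C13 (34 m³), 16 m³ left
container 10: place C14 (31 m³), 19 m³ left
10 containers × 50 m³ = 500 m³; used 343 m³; unused 157 m³.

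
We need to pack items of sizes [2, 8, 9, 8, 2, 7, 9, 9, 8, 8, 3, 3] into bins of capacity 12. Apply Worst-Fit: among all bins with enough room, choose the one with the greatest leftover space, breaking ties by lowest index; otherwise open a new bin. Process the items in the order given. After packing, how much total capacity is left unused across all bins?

Put 2 in bin 1; 10 remain.
Put 8 in bin 1; 2 remain.
Put 9 in bin 2; 3 remain.
Put 8 in bin 3; 4 remain.
Put 2 in bin 3; 2 remain.
Put 7 in bin 4; 5 remain.
Put 9 in bin 5; 3 remain.
Put 9 in bin 6; 3 remain.
Put 8 in bin 7; 4 remain.
Put 8 in bin 8; 4 remain.
Put 3 in bin 4; 2 remain.
Put 3 in bin 7; 1 remain.
8 bins × 12 = 96; used 76; unused 20.

20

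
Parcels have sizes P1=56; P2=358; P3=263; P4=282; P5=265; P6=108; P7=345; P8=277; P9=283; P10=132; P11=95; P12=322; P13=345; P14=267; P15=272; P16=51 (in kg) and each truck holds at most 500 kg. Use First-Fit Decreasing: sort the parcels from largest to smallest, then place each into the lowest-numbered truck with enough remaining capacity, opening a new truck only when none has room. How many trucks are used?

Sorted descending: 358, 345, 345, 322, 283, 282, 277, 272, 267, 265, 263, 132, 108, 95, 56, 51.
358 kg → truck 1 (remaining 142 kg)
345 kg → truck 2 (remaining 155 kg)
345 kg → truck 3 (remaining 155 kg)
322 kg → truck 4 (remaining 178 kg)
283 kg → truck 5 (remaining 217 kg)
282 kg → truck 6 (remaining 218 kg)
277 kg → truck 7 (remaining 223 kg)
272 kg → truck 8 (remaining 228 kg)
267 kg → truck 9 (remaining 233 kg)
265 kg → truck 10 (remaining 235 kg)
263 kg → truck 11 (remaining 237 kg)
132 kg → truck 1 (remaining 10 kg)
108 kg → truck 2 (remaining 47 kg)
95 kg → truck 3 (remaining 60 kg)
56 kg → truck 3 (remaining 4 kg)
51 kg → truck 4 (remaining 127 kg)
Final trucks: [358,132] [345,108] [345,95,56] [322,51] [283] [282] [277] [272] [267] [265] [263].

11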